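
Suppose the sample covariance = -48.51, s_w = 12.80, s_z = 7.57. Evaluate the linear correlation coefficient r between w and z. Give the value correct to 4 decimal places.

-0.5006

r = Cov(w,z) / (s_w · s_z) = -48.51 / (12.80 × 7.57)
  = -48.51 / 96.8960 ≈ -0.5006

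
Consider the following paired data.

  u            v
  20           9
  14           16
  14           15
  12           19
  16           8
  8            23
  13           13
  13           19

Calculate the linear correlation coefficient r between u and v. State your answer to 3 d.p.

n = 8, Σu = 110, Σv = 122, Σu² = 1594, Σv² = 2046, Σuv = 1570
nΣuv − ΣuΣv = 12560 − 13420 = -860
nΣu² − (Σu)² = 12752 − 12100 = 652; nΣv² − (Σv)² = 16368 − 14884 = 1484
r = -860 / √(652 × 1484) = -860 / 983.6503 ≈ -0.874

-0.874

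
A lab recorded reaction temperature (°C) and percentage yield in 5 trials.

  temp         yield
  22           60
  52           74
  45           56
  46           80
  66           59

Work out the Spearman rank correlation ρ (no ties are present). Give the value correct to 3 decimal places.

0.100

Rank temp: 1, 4, 2, 3, 5
Rank yield: 3, 4, 1, 5, 2
d = rank(temp) − rank(yield): -2, 0, 1, -2, 3; Σd² = 18
ρ = 1 − 6Σd² / [n(n²−1)] = 1 − 6×18 / (5×24) = 1 − 108/120 ≈ 0.100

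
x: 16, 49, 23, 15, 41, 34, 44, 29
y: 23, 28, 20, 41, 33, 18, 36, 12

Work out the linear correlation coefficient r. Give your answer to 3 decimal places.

n = 8, Σx = 251, Σy = 211, Σx² = 9025, Σy² = 6247, Σxy = 6712
nΣxy − ΣxΣy = 53696 − 52961 = 735
nΣx² − (Σx)² = 72200 − 63001 = 9199; nΣy² − (Σy)² = 49976 − 44521 = 5455
r = 735 / √(9199 × 5455) = 735 / 7083.8228 ≈ 0.104

0.104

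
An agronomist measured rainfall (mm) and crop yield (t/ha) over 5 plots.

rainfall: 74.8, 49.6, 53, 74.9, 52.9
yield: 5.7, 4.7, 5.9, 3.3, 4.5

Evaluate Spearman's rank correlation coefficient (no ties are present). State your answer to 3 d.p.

-0.200

Rank rainfall: 4, 1, 3, 5, 2
Rank yield: 4, 3, 5, 1, 2
d = rank(rainfall) − rank(yield): 0, -2, -2, 4, 0; Σd² = 24
ρ = 1 − 6Σd² / [n(n²−1)] = 1 − 6×24 / (5×24) = 1 − 144/120 ≈ -0.200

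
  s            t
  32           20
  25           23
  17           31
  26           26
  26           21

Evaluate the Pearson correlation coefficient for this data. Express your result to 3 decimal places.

-0.896

n = 5, Σs = 126, Σt = 121, Σs² = 3290, Σt² = 3007, Σst = 2964
nΣst − ΣsΣt = 14820 − 15246 = -426
nΣs² − (Σs)² = 16450 − 15876 = 574; nΣt² − (Σt)² = 15035 − 14641 = 394
r = -426 / √(574 × 394) = -426 / 475.5586 ≈ -0.896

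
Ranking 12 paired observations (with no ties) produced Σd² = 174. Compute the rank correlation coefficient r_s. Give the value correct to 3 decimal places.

0.392

ρ = 1 − 6Σd² / [n(n²−1)] = 1 − 6×174 / (12×143)
  = 1 − 1044/1716 = 1 − 0.6084 ≈ 0.392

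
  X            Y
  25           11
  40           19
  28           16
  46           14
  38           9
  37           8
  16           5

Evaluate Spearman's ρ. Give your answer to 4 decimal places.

0.5357

Rank X: 2, 6, 3, 7, 5, 4, 1
Rank Y: 4, 7, 6, 5, 3, 2, 1
d = rank(X) − rank(Y): -2, -1, -3, 2, 2, 2, 0; Σd² = 26
ρ = 1 − 6Σd² / [n(n²−1)] = 1 − 6×26 / (7×48) = 1 − 156/336 ≈ 0.5357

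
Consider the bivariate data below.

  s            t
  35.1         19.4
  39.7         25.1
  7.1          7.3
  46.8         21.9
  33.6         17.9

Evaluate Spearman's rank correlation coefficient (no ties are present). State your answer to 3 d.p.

Rank s: 3, 4, 1, 5, 2
Rank t: 3, 5, 1, 4, 2
d = rank(s) − rank(t): 0, -1, 0, 1, 0; Σd² = 2
ρ = 1 − 6Σd² / [n(n²−1)] = 1 − 6×2 / (5×24) = 1 − 12/120 ≈ 0.900

0.900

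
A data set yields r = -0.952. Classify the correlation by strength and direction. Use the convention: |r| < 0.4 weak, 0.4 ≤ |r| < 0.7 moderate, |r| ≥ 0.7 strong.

r = -0.952 < 0 so the relationship is negative.
|r| = 0.952, which falls in the strong range.

strong negative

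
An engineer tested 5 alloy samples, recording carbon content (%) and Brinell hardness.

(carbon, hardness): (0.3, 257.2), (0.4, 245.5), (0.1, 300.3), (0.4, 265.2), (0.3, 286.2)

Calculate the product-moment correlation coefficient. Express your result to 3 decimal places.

n = 5, Σx = 1.5, Σy = 1354.4, Σx² = 0.51, Σy² = 368843.66, Σxy = 397.33
nΣxy − ΣxΣy = 1986.65 − 2031.6 = -44.95
nΣx² − (Σx)² = 2.55 − 2.25 = 0.3; nΣy² − (Σy)² = 1844218.3 − 1834399.36 = 9818.94
r = -44.95 / √(0.3 × 9818.94) = -44.95 / 54.2741 ≈ -0.828

-0.828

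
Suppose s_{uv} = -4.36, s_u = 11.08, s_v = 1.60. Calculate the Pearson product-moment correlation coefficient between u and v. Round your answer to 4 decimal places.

-0.2459

r = Cov(u,v) / (s_u · s_v) = -4.36 / (11.08 × 1.60)
  = -4.36 / 17.7280 ≈ -0.2459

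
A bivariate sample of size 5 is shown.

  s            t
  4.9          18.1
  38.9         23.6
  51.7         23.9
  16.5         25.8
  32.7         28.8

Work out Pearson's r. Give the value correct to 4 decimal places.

0.4540

n = 5, Σs = 144.7, Σt = 120.2, Σs² = 5551.65, Σt² = 2950.86, Σst = 3609.82
nΣst − ΣsΣt = 18049.1 − 17392.94 = 656.16
nΣs² − (Σs)² = 27758.25 − 20938.09 = 6820.16; nΣt² − (Σt)² = 14754.3 − 14448.04 = 306.26
r = 656.16 / √(6820.16 × 306.26) = 656.16 / 1445.2481 ≈ 0.4540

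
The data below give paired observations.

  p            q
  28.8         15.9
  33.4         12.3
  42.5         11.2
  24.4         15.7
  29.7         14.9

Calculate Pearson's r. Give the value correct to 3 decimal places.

n = 5, Σp = 158.8, Σq = 70, Σp² = 5228.7, Σq² = 998.04, Σpq = 2170.35
nΣpq − ΣpΣq = 10851.75 − 11116 = -264.25
nΣp² − (Σp)² = 26143.5 − 25217.44 = 926.06; nΣq² − (Σq)² = 4990.2 − 4900 = 90.2
r = -264.25 / √(926.06 × 90.2) = -264.25 / 289.0166 ≈ -0.914

-0.914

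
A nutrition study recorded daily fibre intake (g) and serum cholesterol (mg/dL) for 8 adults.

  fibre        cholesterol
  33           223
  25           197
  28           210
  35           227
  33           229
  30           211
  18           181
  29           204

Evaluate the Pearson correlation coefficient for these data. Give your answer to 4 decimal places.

n = 8, Σx = 231, Σy = 1682, Σx² = 6877, Σy² = 355506, Σxy = 49170
nΣxy − ΣxΣy = 393360 − 388542 = 4818
nΣx² − (Σx)² = 55016 − 53361 = 1655; nΣy² − (Σy)² = 2844048 − 2829124 = 14924
r = 4818 / √(1655 × 14924) = 4818 / 4969.8310 ≈ 0.9694

0.9694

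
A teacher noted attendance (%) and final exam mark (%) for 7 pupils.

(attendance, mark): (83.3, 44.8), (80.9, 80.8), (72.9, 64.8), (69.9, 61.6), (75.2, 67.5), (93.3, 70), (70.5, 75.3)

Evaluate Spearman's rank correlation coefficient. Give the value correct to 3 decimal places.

Rank attendance: 6, 5, 3, 1, 4, 7, 2
Rank mark: 1, 7, 3, 2, 4, 5, 6
d = rank(attendance) − rank(mark): 5, -2, 0, -1, 0, 2, -4; Σd² = 50
ρ = 1 − 6Σd² / [n(n²−1)] = 1 − 6×50 / (7×48) = 1 − 300/336 ≈ 0.107

0.107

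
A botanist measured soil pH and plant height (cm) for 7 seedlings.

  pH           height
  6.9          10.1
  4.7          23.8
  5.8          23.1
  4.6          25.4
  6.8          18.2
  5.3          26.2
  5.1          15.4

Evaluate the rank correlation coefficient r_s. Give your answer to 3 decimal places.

Rank pH: 7, 2, 5, 1, 6, 4, 3
Rank height: 1, 5, 4, 6, 3, 7, 2
d = rank(pH) − rank(height): 6, -3, 1, -5, 3, -3, 1; Σd² = 90
ρ = 1 − 6Σd² / [n(n²−1)] = 1 − 6×90 / (7×48) = 1 − 540/336 ≈ -0.607

-0.607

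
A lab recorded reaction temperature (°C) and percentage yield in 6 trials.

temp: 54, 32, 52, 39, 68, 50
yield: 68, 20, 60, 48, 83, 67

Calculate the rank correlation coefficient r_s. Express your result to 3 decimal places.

Rank temp: 5, 1, 4, 2, 6, 3
Rank yield: 5, 1, 3, 2, 6, 4
d = rank(temp) − rank(yield): 0, 0, 1, 0, 0, -1; Σd² = 2
ρ = 1 − 6Σd² / [n(n²−1)] = 1 − 6×2 / (6×35) = 1 − 12/210 ≈ 0.943

0.943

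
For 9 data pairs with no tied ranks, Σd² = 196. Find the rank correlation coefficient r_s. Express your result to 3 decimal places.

-0.633

ρ = 1 − 6Σd² / [n(n²−1)] = 1 − 6×196 / (9×80)
  = 1 − 1176/720 = 1 − 1.6333 ≈ -0.633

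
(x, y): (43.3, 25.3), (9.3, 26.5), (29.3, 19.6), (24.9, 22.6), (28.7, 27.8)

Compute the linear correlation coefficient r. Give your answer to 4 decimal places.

-0.1501

n = 5, Σx = 135.5, Σy = 121.8, Σx² = 4263.57, Σy² = 3010.1, Σxy = 3276.82
nΣxy − ΣxΣy = 16384.1 − 16503.9 = -119.8
nΣx² − (Σx)² = 21317.85 − 18360.25 = 2957.6; nΣy² − (Σy)² = 15050.5 − 14835.24 = 215.26
r = -119.8 / √(2957.6 × 215.26) = -119.8 / 797.9054 ≈ -0.1501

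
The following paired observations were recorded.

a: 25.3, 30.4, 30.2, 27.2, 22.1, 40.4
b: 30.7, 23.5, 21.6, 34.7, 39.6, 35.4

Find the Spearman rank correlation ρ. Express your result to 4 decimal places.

Rank a: 2, 5, 4, 3, 1, 6
Rank b: 3, 2, 1, 4, 6, 5
d = rank(a) − rank(b): -1, 3, 3, -1, -5, 1; Σd² = 46
ρ = 1 − 6Σd² / [n(n²−1)] = 1 − 6×46 / (6×35) = 1 − 276/210 ≈ -0.3143

-0.3143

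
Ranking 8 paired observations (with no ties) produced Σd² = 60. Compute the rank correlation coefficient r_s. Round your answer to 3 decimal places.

ρ = 1 − 6Σd² / [n(n²−1)] = 1 − 6×60 / (8×63)
  = 1 − 360/504 = 1 − 0.7143 ≈ 0.286

0.286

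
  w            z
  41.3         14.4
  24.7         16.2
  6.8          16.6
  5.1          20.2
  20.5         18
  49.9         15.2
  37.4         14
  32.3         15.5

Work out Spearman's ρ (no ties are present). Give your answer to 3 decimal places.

-0.881

Rank w: 7, 4, 2, 1, 3, 8, 6, 5
Rank z: 2, 5, 6, 8, 7, 3, 1, 4
d = rank(w) − rank(z): 5, -1, -4, -7, -4, 5, 5, 1; Σd² = 158
ρ = 1 − 6Σd² / [n(n²−1)] = 1 − 6×158 / (8×63) = 1 − 948/504 ≈ -0.881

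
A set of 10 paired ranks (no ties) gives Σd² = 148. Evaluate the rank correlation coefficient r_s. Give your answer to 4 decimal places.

0.1030

ρ = 1 − 6Σd² / [n(n²−1)] = 1 − 6×148 / (10×99)
  = 1 − 888/990 = 1 − 0.89697 ≈ 0.1030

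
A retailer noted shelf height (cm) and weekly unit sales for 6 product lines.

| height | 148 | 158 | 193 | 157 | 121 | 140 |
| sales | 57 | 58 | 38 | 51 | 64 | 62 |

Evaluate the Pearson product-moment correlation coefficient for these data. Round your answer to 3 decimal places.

n = 6, Σx = 917, Σy = 330, Σx² = 143007, Σy² = 18598, Σxy = 49365
nΣxy − ΣxΣy = 296190 − 302610 = -6420
nΣx² − (Σx)² = 858042 − 840889 = 17153; nΣy² − (Σy)² = 111588 − 108900 = 2688
r = -6420 / √(17153 × 2688) = -6420 / 6790.2330 ≈ -0.945

-0.945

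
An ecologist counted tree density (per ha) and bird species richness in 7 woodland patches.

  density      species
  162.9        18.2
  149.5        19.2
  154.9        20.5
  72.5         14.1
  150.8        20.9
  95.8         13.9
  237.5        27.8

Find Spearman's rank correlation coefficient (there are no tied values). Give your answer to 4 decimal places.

0.7143

Rank density: 6, 3, 5, 1, 4, 2, 7
Rank species: 3, 4, 5, 2, 6, 1, 7
d = rank(density) − rank(species): 3, -1, 0, -1, -2, 1, 0; Σd² = 16
ρ = 1 − 6Σd² / [n(n²−1)] = 1 − 6×16 / (7×48) = 1 − 96/336 ≈ 0.7143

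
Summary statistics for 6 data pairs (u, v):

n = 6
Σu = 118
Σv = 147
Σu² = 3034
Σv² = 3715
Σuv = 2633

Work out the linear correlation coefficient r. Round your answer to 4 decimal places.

r = (nΣuv − ΣuΣv) / √[(nΣu² − (Σu)²)(nΣv² − (Σv)²)]
Numerator: 6×2633 − 118×147 = -1548
Denominator: √[(18204 − 13924)(22290 − 21609)] = √[4280 × 681] = 1707.2434
r = -1548 / 1707.2434 ≈ -0.9067

-0.9067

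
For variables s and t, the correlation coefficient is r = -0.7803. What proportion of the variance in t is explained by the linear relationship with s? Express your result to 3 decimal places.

r² = (-0.7803)² = 0.609

0.609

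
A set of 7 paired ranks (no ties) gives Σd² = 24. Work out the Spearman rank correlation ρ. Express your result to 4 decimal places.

ρ = 1 − 6Σd² / [n(n²−1)] = 1 − 6×24 / (7×48)
  = 1 − 144/336 = 1 − 0.42857 ≈ 0.5714

0.5714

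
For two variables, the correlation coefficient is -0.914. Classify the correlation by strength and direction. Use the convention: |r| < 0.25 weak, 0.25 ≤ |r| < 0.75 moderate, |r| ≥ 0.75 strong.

strong negative

r = -0.914 < 0 so the relationship is negative.
|r| = 0.914, which falls in the strong range.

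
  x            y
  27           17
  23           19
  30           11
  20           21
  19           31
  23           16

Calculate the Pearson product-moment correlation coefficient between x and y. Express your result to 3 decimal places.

n = 6, Σx = 142, Σy = 115, Σx² = 3448, Σy² = 2429, Σxy = 2603
nΣxy − ΣxΣy = 15618 − 16330 = -712
nΣx² − (Σx)² = 20688 − 20164 = 524; nΣy² − (Σy)² = 14574 − 13225 = 1349
r = -712 / √(524 × 1349) = -712 / 840.7592 ≈ -0.847

-0.847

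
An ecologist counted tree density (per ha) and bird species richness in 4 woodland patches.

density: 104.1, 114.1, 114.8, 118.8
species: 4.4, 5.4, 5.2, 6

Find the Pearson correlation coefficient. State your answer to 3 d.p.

n = 4, Σx = 451.8, Σy = 21, Σx² = 51148.1, Σy² = 111.56, Σxy = 2383.94
nΣxy − ΣxΣy = 9535.76 − 9487.8 = 47.96
nΣx² − (Σx)² = 204592.4 − 204123.24 = 469.16; nΣy² − (Σy)² = 446.24 − 441 = 5.24
r = 47.96 / √(469.16 × 5.24) = 47.96 / 49.5822 ≈ 0.967

0.967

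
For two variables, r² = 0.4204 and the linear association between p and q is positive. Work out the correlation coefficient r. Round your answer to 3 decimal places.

0.648

|r| = √0.4204 = 0.648
The association is positive, so r = 0.648.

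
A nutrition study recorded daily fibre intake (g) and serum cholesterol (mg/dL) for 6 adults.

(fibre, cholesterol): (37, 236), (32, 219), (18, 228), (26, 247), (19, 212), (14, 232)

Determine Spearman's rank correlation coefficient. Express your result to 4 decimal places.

0.2000

Rank fibre: 6, 5, 2, 4, 3, 1
Rank cholesterol: 5, 2, 3, 6, 1, 4
d = rank(fibre) − rank(cholesterol): 1, 3, -1, -2, 2, -3; Σd² = 28
ρ = 1 − 6Σd² / [n(n²−1)] = 1 − 6×28 / (6×35) = 1 − 168/210 ≈ 0.2000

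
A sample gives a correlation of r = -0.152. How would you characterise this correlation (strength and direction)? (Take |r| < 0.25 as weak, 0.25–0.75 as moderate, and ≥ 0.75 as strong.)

weak negative

r = -0.152 < 0 so the relationship is negative.
|r| = 0.152, which falls in the weak range.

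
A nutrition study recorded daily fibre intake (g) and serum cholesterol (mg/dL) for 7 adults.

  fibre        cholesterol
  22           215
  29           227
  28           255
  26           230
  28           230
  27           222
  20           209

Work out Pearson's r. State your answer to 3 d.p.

0.709

n = 7, Σx = 180, Σy = 1588, Σx² = 4698, Σy² = 361544, Σxy = 41047
nΣxy − ΣxΣy = 287329 − 285840 = 1489
nΣx² − (Σx)² = 32886 − 32400 = 486; nΣy² − (Σy)² = 2530808 − 2521744 = 9064
r = 1489 / √(486 × 9064) = 1489 / 2098.8340 ≈ 0.709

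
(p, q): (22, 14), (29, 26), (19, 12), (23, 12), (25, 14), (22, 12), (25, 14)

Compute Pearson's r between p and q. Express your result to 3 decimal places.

0.828

n = 7, Σp = 165, Σq = 104, Σp² = 3949, Σq² = 1696, Σpq = 2530
nΣpq − ΣpΣq = 17710 − 17160 = 550
nΣp² − (Σp)² = 27643 − 27225 = 418; nΣq² − (Σq)² = 11872 − 10816 = 1056
r = 550 / √(418 × 1056) = 550 / 664.3854 ≈ 0.828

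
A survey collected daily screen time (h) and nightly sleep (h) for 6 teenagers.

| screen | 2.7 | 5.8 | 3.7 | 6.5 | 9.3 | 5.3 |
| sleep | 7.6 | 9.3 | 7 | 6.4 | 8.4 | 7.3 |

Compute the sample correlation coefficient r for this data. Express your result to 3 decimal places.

n = 6, Σx = 33.3, Σy = 46, Σx² = 211.45, Σy² = 358.06, Σxy = 258.77
nΣxy − ΣxΣy = 1552.62 − 1531.8 = 20.82
nΣx² − (Σx)² = 1268.7 − 1108.89 = 159.81; nΣy² − (Σy)² = 2148.36 − 2116 = 32.36
r = 20.82 / √(159.81 × 32.36) = 20.82 / 71.9128 ≈ 0.290

0.290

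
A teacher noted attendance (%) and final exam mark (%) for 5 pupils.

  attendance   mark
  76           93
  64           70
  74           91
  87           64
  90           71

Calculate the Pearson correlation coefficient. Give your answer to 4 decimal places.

-0.3230

n = 5, Σx = 391, Σy = 389, Σx² = 31017, Σy² = 30967, Σxy = 30240
nΣxy − ΣxΣy = 151200 − 152099 = -899
nΣx² − (Σx)² = 155085 − 152881 = 2204; nΣy² − (Σy)² = 154835 − 151321 = 3514
r = -899 / √(2204 × 3514) = -899 / 2782.9581 ≈ -0.3230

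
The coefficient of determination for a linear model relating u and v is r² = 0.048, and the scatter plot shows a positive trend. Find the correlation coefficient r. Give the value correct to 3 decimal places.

|r| = √0.048 = 0.219
The association is positive, so r = 0.219.

0.219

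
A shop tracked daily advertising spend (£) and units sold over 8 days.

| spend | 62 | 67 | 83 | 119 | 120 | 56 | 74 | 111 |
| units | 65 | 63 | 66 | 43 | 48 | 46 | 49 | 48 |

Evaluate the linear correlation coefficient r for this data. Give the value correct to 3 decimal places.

n = 8, Σx = 692, Σy = 428, Σx² = 64716, Σy² = 23524, Σxy = 36136
nΣxy − ΣxΣy = 289088 − 296176 = -7088
nΣx² − (Σx)² = 517728 − 478864 = 38864; nΣy² − (Σy)² = 188192 − 183184 = 5008
r = -7088 / √(38864 × 5008) = -7088 / 13951.0183 ≈ -0.508

-0.508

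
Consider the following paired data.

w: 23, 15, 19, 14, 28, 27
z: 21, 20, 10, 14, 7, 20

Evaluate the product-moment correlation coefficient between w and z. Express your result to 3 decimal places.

-0.153

n = 6, Σw = 126, Σz = 92, Σw² = 2824, Σz² = 1586, Σwz = 1905
nΣwz − ΣwΣz = 11430 − 11592 = -162
nΣw² − (Σw)² = 16944 − 15876 = 1068; nΣz² − (Σz)² = 9516 − 8464 = 1052
r = -162 / √(1068 × 1052) = -162 / 1059.9698 ≈ -0.153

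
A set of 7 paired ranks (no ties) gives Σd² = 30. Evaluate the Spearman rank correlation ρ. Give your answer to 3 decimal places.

ρ = 1 − 6Σd² / [n(n²−1)] = 1 − 6×30 / (7×48)
  = 1 − 180/336 = 1 − 0.5357 ≈ 0.464

0.464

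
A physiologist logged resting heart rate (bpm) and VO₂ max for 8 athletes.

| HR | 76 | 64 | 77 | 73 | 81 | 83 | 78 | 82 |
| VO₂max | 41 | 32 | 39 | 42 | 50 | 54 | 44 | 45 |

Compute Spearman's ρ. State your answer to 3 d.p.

Rank HR: 3, 1, 4, 2, 6, 8, 5, 7
Rank VO₂max: 3, 1, 2, 4, 7, 8, 5, 6
d = rank(HR) − rank(VO₂max): 0, 0, 2, -2, -1, 0, 0, 1; Σd² = 10
ρ = 1 − 6Σd² / [n(n²−1)] = 1 − 6×10 / (8×63) = 1 − 60/504 ≈ 0.881

0.881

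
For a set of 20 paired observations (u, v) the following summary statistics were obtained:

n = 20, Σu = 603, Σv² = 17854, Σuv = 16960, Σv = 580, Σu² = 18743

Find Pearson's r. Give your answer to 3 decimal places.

-0.691

r = (nΣuv − ΣuΣv) / √[(nΣu² − (Σu)²)(nΣv² − (Σv)²)]
Numerator: 20×16960 − 603×580 = -10540
Denominator: √[(374860 − 363609)(357080 − 336400)] = √[11251 × 20680] = 15253.5465
r = -10540 / 15253.5465 ≈ -0.691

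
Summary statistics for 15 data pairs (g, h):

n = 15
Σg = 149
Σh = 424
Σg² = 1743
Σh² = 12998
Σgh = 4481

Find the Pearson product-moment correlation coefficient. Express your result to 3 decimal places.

0.522

r = (nΣgh − ΣgΣh) / √[(nΣg² − (Σg)²)(nΣh² − (Σh)²)]
Numerator: 15×4481 − 149×424 = 4039
Denominator: √[(26145 − 22201)(194970 − 179776)] = √[3944 × 15194] = 7741.1327
r = 4039 / 7741.1327 ≈ 0.522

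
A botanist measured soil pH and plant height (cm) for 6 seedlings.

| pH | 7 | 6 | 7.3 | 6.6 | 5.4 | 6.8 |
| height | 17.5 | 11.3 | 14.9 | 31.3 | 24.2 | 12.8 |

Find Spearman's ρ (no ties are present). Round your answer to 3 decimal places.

-0.143

Rank pH: 5, 2, 6, 3, 1, 4
Rank height: 4, 1, 3, 6, 5, 2
d = rank(pH) − rank(height): 1, 1, 3, -3, -4, 2; Σd² = 40
ρ = 1 − 6Σd² / [n(n²−1)] = 1 − 6×40 / (6×35) = 1 − 240/210 ≈ -0.143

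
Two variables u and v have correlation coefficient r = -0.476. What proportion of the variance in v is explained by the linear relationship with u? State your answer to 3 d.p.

0.227

r² = (-0.476)² = 0.227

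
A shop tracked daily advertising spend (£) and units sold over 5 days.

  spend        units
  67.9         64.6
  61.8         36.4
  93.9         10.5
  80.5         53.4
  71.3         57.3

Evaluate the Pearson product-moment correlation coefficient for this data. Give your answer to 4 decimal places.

-0.6259

n = 5, Σx = 375.4, Σy = 222.2, Σx² = 28810.8, Σy² = 11743.22, Σxy = 16006
nΣxy − ΣxΣy = 80030 − 83413.88 = -3383.88
nΣx² − (Σx)² = 144054 − 140925.16 = 3128.84; nΣy² − (Σy)² = 58716.1 − 49372.84 = 9343.26
r = -3383.88 / √(3128.84 × 9343.26) = -3383.88 / 5406.8073 ≈ -0.6259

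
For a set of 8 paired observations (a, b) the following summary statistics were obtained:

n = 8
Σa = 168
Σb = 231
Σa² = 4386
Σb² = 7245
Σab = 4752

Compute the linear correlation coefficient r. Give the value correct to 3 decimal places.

r = (nΣab − ΣaΣb) / √[(nΣa² − (Σa)²)(nΣb² − (Σb)²)]
Numerator: 8×4752 − 168×231 = -792
Denominator: √[(35088 − 28224)(57960 − 53361)] = √[6864 × 4599] = 5618.4994
r = -792 / 5618.4994 ≈ -0.141

-0.141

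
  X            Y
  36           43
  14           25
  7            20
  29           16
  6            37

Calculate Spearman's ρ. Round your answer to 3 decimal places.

Rank X: 5, 3, 2, 4, 1
Rank Y: 5, 3, 2, 1, 4
d = rank(X) − rank(Y): 0, 0, 0, 3, -3; Σd² = 18
ρ = 1 − 6Σd² / [n(n²−1)] = 1 − 6×18 / (5×24) = 1 − 108/120 ≈ 0.100

0.100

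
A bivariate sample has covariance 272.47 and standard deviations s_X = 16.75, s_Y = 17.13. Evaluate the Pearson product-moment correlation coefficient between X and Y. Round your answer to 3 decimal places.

0.950

r = Cov(X,Y) / (s_X · s_Y) = 272.47 / (16.75 × 17.13)
  = 272.47 / 286.9275 ≈ 0.950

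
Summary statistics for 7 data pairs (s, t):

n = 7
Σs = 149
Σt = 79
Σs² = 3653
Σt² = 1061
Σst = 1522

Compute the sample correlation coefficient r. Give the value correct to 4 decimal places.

r = (nΣst − ΣsΣt) / √[(nΣs² − (Σs)²)(nΣt² − (Σt)²)]
Numerator: 7×1522 − 149×79 = -1117
Denominator: √[(25571 − 22201)(7427 − 6241)] = √[3370 × 1186] = 1999.2048
r = -1117 / 1999.2048 ≈ -0.5587

-0.5587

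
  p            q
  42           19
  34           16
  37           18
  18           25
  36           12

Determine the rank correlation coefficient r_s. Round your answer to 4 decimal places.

-0.1000

Rank p: 5, 2, 4, 1, 3
Rank q: 4, 2, 3, 5, 1
d = rank(p) − rank(q): 1, 0, 1, -4, 2; Σd² = 22
ρ = 1 − 6Σd² / [n(n²−1)] = 1 − 6×22 / (5×24) = 1 − 132/120 ≈ -0.1000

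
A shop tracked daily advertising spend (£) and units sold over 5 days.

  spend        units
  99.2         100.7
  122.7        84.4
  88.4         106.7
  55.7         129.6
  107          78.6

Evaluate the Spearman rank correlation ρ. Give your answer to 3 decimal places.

-0.900

Rank spend: 3, 5, 2, 1, 4
Rank units: 3, 2, 4, 5, 1
d = rank(spend) − rank(units): 0, 3, -2, -4, 3; Σd² = 38
ρ = 1 − 6Σd² / [n(n²−1)] = 1 − 6×38 / (5×24) = 1 − 228/120 ≈ -0.900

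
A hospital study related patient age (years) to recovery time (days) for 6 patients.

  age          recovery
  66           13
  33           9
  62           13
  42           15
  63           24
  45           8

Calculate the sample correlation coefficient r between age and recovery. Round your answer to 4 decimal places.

n = 6, Σx = 311, Σy = 82, Σx² = 17047, Σy² = 1284, Σxy = 4463
nΣxy − ΣxΣy = 26778 − 25502 = 1276
nΣx² − (Σx)² = 102282 − 96721 = 5561; nΣy² − (Σy)² = 7704 − 6724 = 980
r = 1276 / √(5561 × 980) = 1276 / 2334.4764 ≈ 0.5466

0.5466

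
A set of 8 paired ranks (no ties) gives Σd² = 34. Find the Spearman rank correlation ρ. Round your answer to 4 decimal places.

ρ = 1 − 6Σd² / [n(n²−1)] = 1 − 6×34 / (8×63)
  = 1 − 204/504 = 1 − 0.40476 ≈ 0.5952

0.5952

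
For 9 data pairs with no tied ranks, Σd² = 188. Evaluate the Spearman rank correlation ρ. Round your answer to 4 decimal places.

-0.5667

ρ = 1 − 6Σd² / [n(n²−1)] = 1 − 6×188 / (9×80)
  = 1 − 1128/720 = 1 − 1.56667 ≈ -0.5667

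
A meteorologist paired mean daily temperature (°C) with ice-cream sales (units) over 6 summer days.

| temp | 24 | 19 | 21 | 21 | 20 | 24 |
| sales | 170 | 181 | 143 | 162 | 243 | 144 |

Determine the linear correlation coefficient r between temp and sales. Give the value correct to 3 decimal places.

-0.481

n = 6, Σx = 129, Σy = 1043, Σx² = 2795, Σy² = 188139, Σxy = 22240
nΣxy − ΣxΣy = 133440 − 134547 = -1107
nΣx² − (Σx)² = 16770 − 16641 = 129; nΣy² − (Σy)² = 1128834 − 1087849 = 40985
r = -1107 / √(129 × 40985) = -1107 / 2299.3619 ≈ -0.481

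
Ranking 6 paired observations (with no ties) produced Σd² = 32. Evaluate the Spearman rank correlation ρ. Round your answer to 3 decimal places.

ρ = 1 − 6Σd² / [n(n²−1)] = 1 − 6×32 / (6×35)
  = 1 − 192/210 = 1 − 0.9143 ≈ 0.086

0.086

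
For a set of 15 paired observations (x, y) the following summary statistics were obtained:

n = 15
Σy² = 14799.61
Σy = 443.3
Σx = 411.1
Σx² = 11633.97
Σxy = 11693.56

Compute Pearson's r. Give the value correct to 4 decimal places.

r = (nΣxy − ΣxΣy) / √[(nΣx² − (Σx)²)(nΣy² − (Σy)²)]
Numerator: 15×11693.56 − 411.1×443.3 = -6837.23
Denominator: √[(174509.55 − 169003.21)(221994.15 − 196514.89)] = √[5506.34 × 25479.26] = 11844.7232
r = -6837.23 / 11844.7232 ≈ -0.5772

-0.5772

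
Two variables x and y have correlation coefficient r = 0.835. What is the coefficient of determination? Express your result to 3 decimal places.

r² = (0.835)² = 0.697

0.697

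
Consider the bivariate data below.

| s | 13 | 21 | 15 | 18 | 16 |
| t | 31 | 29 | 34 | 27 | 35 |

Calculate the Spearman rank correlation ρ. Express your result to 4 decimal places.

-0.5000

Rank s: 1, 5, 2, 4, 3
Rank t: 3, 2, 4, 1, 5
d = rank(s) − rank(t): -2, 3, -2, 3, -2; Σd² = 30
ρ = 1 − 6Σd² / [n(n²−1)] = 1 − 6×30 / (5×24) = 1 − 180/120 ≈ -0.5000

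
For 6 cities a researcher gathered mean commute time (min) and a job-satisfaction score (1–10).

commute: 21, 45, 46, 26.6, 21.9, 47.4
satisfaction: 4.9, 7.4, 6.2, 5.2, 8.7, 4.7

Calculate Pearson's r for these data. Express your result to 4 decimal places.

n = 6, Σx = 207.9, Σy = 37.1, Σx² = 8015.93, Σy² = 242.03, Σxy = 1272.73
nΣxy − ΣxΣy = 7636.38 − 7713.09 = -76.71
nΣx² − (Σx)² = 48095.58 − 43222.41 = 4873.17; nΣy² − (Σy)² = 1452.18 − 1376.41 = 75.77
r = -76.71 / √(4873.17 × 75.77) = -76.71 / 607.6513 ≈ -0.1262

-0.1262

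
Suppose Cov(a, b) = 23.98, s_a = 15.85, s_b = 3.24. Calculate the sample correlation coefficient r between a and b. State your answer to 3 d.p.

0.467

r = Cov(a,b) / (s_a · s_b) = 23.98 / (15.85 × 3.24)
  = 23.98 / 51.3540 ≈ 0.467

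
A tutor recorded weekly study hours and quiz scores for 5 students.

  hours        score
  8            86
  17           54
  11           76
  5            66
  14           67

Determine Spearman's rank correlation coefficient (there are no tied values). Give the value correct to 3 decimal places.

-0.400

Rank hours: 2, 5, 3, 1, 4
Rank score: 5, 1, 4, 2, 3
d = rank(hours) − rank(score): -3, 4, -1, -1, 1; Σd² = 28
ρ = 1 − 6Σd² / [n(n²−1)] = 1 − 6×28 / (5×24) = 1 − 168/120 ≈ -0.400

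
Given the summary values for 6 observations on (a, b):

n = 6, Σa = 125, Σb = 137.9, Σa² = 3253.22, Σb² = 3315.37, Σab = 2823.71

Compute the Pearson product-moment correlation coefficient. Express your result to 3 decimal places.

r = (nΣab − ΣaΣb) / √[(nΣa² − (Σa)²)(nΣb² − (Σb)²)]
Numerator: 6×2823.71 − 125×137.9 = -295.24
Denominator: √[(19519.32 − 15625)(19892.22 − 19016.41)] = √[3894.32 × 875.81] = 1846.8038
r = -295.24 / 1846.8038 ≈ -0.160

-0.160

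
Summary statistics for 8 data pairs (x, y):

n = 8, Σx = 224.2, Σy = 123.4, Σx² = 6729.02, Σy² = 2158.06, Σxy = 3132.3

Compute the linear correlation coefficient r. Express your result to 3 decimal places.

-0.968

r = (nΣxy − ΣxΣy) / √[(nΣx² − (Σx)²)(nΣy² − (Σy)²)]
Numerator: 8×3132.3 − 224.2×123.4 = -2607.88
Denominator: √[(53832.16 − 50265.64)(17264.48 − 15227.56)] = √[3566.52 × 2036.92] = 2695.3137
r = -2607.88 / 2695.3137 ≈ -0.968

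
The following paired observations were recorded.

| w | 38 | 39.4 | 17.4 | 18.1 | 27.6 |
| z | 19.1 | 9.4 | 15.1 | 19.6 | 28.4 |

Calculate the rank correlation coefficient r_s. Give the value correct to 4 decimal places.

-0.3000

Rank w: 4, 5, 1, 2, 3
Rank z: 3, 1, 2, 4, 5
d = rank(w) − rank(z): 1, 4, -1, -2, -2; Σd² = 26
ρ = 1 − 6Σd² / [n(n²−1)] = 1 − 6×26 / (5×24) = 1 − 156/120 ≈ -0.3000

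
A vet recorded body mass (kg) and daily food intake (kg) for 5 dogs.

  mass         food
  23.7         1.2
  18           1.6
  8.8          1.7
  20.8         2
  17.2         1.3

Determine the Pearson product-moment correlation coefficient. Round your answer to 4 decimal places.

-0.2646

n = 5, Σx = 88.5, Σy = 7.8, Σx² = 1691.61, Σy² = 12.58, Σxy = 136.16
nΣxy − ΣxΣy = 680.8 − 690.3 = -9.5
nΣx² − (Σx)² = 8458.05 − 7832.25 = 625.8; nΣy² − (Σy)² = 62.9 − 60.84 = 2.06
r = -9.5 / √(625.8 × 2.06) = -9.5 / 35.9047 ≈ -0.2646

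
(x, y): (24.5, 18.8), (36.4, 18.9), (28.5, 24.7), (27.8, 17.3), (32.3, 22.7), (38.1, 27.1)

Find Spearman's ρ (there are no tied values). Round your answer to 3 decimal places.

0.714

Rank x: 1, 5, 3, 2, 4, 6
Rank y: 2, 3, 5, 1, 4, 6
d = rank(x) − rank(y): -1, 2, -2, 1, 0, 0; Σd² = 10
ρ = 1 − 6Σd² / [n(n²−1)] = 1 − 6×10 / (6×35) = 1 − 60/210 ≈ 0.714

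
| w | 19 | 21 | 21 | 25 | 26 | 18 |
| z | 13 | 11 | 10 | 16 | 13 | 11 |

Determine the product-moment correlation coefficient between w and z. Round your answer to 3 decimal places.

0.597

n = 6, Σw = 130, Σz = 74, Σw² = 2868, Σz² = 936, Σwz = 1624
nΣwz − ΣwΣz = 9744 − 9620 = 124
nΣw² − (Σw)² = 17208 − 16900 = 308; nΣz² − (Σz)² = 5616 − 5476 = 140
r = 124 / √(308 × 140) = 124 / 207.6536 ≈ 0.597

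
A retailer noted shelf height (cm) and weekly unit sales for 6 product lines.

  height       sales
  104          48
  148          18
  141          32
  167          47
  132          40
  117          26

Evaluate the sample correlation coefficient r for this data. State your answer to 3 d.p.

n = 6, Σx = 809, Σy = 211, Σx² = 111603, Σy² = 8137, Σxy = 28339
nΣxy − ΣxΣy = 170034 − 170699 = -665
nΣx² − (Σx)² = 669618 − 654481 = 15137; nΣy² − (Σy)² = 48822 − 44521 = 4301
r = -665 / √(15137 × 4301) = -665 / 8068.7197 ≈ -0.082

-0.082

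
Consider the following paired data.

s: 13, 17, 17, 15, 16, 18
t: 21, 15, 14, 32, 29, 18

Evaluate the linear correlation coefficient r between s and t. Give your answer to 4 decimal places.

-0.4502

n = 6, Σs = 96, Σt = 129, Σs² = 1552, Σt² = 3051, Σst = 2034
nΣst − ΣsΣt = 12204 − 12384 = -180
nΣs² − (Σs)² = 9312 − 9216 = 96; nΣt² − (Σt)² = 18306 − 16641 = 1665
r = -180 / √(96 × 1665) = -180 / 399.7999 ≈ -0.4502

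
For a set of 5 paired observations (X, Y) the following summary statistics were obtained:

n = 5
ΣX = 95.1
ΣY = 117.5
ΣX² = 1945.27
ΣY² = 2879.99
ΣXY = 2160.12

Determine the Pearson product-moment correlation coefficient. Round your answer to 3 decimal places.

r = (nΣXY − ΣXΣY) / √[(nΣX² − (ΣX)²)(nΣY² − (ΣY)²)]
Numerator: 5×2160.12 − 95.1×117.5 = -373.65
Denominator: √[(9726.35 − 9044.01)(14399.95 − 13806.25)] = √[682.34 × 593.7] = 636.4788
r = -373.65 / 636.4788 ≈ -0.587

-0.587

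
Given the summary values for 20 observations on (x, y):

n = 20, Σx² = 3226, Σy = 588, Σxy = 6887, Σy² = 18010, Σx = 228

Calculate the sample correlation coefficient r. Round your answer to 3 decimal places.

r = (nΣxy − ΣxΣy) / √[(nΣx² − (Σx)²)(nΣy² − (Σy)²)]
Numerator: 20×6887 − 228×588 = 3676
Denominator: √[(64520 − 51984)(360200 − 345744)] = √[12536 × 14456] = 13461.8133
r = 3676 / 13461.8133 ≈ 0.273

0.273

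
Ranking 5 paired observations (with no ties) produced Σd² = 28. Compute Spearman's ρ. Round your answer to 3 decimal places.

ρ = 1 − 6Σd² / [n(n²−1)] = 1 − 6×28 / (5×24)
  = 1 − 168/120 = 1 − 1.4000 ≈ -0.400

-0.400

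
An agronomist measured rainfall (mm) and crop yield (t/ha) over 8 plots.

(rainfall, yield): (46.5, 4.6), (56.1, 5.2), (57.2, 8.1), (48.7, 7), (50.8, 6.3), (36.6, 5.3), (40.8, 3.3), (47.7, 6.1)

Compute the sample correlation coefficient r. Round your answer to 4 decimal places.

n = 8, Σx = 384.4, Σy = 45.9, Σx² = 18813.12, Σy² = 278.69, Σxy = 2249.47
nΣxy − ΣxΣy = 17995.76 − 17643.96 = 351.8
nΣx² − (Σx)² = 150504.96 − 147763.36 = 2741.6; nΣy² − (Σy)² = 2229.52 − 2106.81 = 122.71
r = 351.8 / √(2741.6 × 122.71) = 351.8 / 580.0187 ≈ 0.6065

0.6065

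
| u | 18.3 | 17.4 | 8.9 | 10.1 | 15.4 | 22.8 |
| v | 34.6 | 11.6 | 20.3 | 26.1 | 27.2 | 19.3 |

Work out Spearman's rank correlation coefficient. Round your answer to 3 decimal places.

Rank u: 5, 4, 1, 2, 3, 6
Rank v: 6, 1, 3, 4, 5, 2
d = rank(u) − rank(v): -1, 3, -2, -2, -2, 4; Σd² = 38
ρ = 1 − 6Σd² / [n(n²−1)] = 1 − 6×38 / (6×35) = 1 − 228/210 ≈ -0.086

-0.086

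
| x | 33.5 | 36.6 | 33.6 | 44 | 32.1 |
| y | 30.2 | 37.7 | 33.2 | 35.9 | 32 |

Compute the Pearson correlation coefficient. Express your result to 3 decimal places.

n = 5, Σx = 179.8, Σy = 169, Σx² = 6557.18, Σy² = 5748.38, Σxy = 6113.84
nΣxy − ΣxΣy = 30569.2 − 30386.2 = 183
nΣx² − (Σx)² = 32785.9 − 32328.04 = 457.86; nΣy² − (Σy)² = 28741.9 − 28561 = 180.9
r = 183 / √(457.86 × 180.9) = 183 / 287.7966 ≈ 0.636

0.636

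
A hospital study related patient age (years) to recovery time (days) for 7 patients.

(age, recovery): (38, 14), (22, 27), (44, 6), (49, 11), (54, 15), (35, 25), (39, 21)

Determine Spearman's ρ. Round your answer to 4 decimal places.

Rank age: 3, 1, 5, 6, 7, 2, 4
Rank recovery: 3, 7, 1, 2, 4, 6, 5
d = rank(age) − rank(recovery): 0, -6, 4, 4, 3, -4, -1; Σd² = 94
ρ = 1 − 6Σd² / [n(n²−1)] = 1 − 6×94 / (7×48) = 1 − 564/336 ≈ -0.6786

-0.6786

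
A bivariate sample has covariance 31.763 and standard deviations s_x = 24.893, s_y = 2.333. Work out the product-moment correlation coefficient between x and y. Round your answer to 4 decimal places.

r = Cov(x,y) / (s_x · s_y) = 31.763 / (24.893 × 2.333)
  = 31.763 / 58.0754 ≈ 0.5469

0.5469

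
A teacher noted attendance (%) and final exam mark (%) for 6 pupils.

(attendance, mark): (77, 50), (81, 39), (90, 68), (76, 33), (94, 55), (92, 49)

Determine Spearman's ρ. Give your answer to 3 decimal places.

Rank attendance: 2, 3, 4, 1, 6, 5
Rank mark: 4, 2, 6, 1, 5, 3
d = rank(attendance) − rank(mark): -2, 1, -2, 0, 1, 2; Σd² = 14
ρ = 1 − 6Σd² / [n(n²−1)] = 1 − 6×14 / (6×35) = 1 − 84/210 ≈ 0.600

0.600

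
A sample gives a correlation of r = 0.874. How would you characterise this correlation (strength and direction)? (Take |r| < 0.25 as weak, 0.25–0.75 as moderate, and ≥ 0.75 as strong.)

r = 0.874 > 0 so the relationship is positive.
|r| = 0.874, which falls in the strong range.

strong positive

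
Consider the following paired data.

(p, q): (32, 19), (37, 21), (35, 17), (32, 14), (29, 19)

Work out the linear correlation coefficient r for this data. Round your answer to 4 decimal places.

0.2759

n = 5, Σp = 165, Σq = 90, Σp² = 5483, Σq² = 1648, Σpq = 2979
nΣpq − ΣpΣq = 14895 − 14850 = 45
nΣp² − (Σp)² = 27415 − 27225 = 190; nΣq² − (Σq)² = 8240 − 8100 = 140
r = 45 / √(190 × 140) = 45 / 163.0951 ≈ 0.2759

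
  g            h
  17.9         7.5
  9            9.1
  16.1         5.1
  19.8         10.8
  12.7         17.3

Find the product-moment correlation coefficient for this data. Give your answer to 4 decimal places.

n = 5, Σg = 75.5, Σh = 49.8, Σg² = 1213.95, Σh² = 581, Σgh = 731.81
nΣgh − ΣgΣh = 3659.05 − 3759.9 = -100.85
nΣg² − (Σg)² = 6069.75 − 5700.25 = 369.5; nΣh² − (Σh)² = 2905 − 2480.04 = 424.96
r = -100.85 / √(369.5 × 424.96) = -100.85 / 396.2609 ≈ -0.2545

-0.2545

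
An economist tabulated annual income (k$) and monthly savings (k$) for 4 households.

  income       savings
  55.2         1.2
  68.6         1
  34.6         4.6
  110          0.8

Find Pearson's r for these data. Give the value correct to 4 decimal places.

n = 4, Σx = 268.4, Σy = 7.6, Σx² = 21050.16, Σy² = 24.24, Σxy = 382
nΣxy − ΣxΣy = 1528 − 2039.84 = -511.84
nΣx² − (Σx)² = 84200.64 − 72038.56 = 12162.08; nΣy² − (Σy)² = 96.96 − 57.76 = 39.2
r = -511.84 / √(12162.08 × 39.2) = -511.84 / 690.4734 ≈ -0.7413

-0.7413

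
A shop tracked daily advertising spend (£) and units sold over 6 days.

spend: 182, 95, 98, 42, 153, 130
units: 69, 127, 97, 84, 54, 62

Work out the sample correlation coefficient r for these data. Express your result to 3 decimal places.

-0.534

n = 6, Σx = 700, Σy = 493, Σx² = 93826, Σy² = 44115, Σxy = 53979
nΣxy − ΣxΣy = 323874 − 345100 = -21226
nΣx² − (Σx)² = 562956 − 490000 = 72956; nΣy² − (Σy)² = 264690 − 243049 = 21641
r = -21226 / √(72956 × 21641) = -21226 / 39734.6297 ≈ -0.534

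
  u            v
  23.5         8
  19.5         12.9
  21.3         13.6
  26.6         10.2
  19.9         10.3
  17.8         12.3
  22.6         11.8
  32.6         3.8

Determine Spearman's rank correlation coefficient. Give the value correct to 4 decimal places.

Rank u: 6, 2, 4, 7, 3, 1, 5, 8
Rank v: 2, 7, 8, 3, 4, 6, 5, 1
d = rank(u) − rank(v): 4, -5, -4, 4, -1, -5, 0, 7; Σd² = 148
ρ = 1 − 6Σd² / [n(n²−1)] = 1 − 6×148 / (8×63) = 1 − 888/504 ≈ -0.7619

-0.7619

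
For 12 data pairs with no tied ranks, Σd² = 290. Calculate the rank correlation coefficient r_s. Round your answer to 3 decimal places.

ρ = 1 − 6Σd² / [n(n²−1)] = 1 − 6×290 / (12×143)
  = 1 − 1740/1716 = 1 − 1.0140 ≈ -0.014

-0.014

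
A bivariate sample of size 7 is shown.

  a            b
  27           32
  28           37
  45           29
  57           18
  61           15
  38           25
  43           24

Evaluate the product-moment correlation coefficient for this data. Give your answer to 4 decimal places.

n = 7, Σa = 299, Σb = 180, Σa² = 13801, Σb² = 4984, Σab = 7128
nΣab − ΣaΣb = 49896 − 53820 = -3924
nΣa² − (Σa)² = 96607 − 89401 = 7206; nΣb² − (Σb)² = 34888 − 32400 = 2488
r = -3924 / √(7206 × 2488) = -3924 / 4234.2093 ≈ -0.9267

-0.9267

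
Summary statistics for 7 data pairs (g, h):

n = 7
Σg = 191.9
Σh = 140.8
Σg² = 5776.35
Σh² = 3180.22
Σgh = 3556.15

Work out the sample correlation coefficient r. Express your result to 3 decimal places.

r = (nΣgh − ΣgΣh) / √[(nΣg² − (Σg)²)(nΣh² − (Σh)²)]
Numerator: 7×3556.15 − 191.9×140.8 = -2126.47
Denominator: √[(40434.45 − 36825.61)(22261.54 − 19824.64)] = √[3608.84 × 2436.9] = 2965.5324
r = -2126.47 / 2965.5324 ≈ -0.717

-0.717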